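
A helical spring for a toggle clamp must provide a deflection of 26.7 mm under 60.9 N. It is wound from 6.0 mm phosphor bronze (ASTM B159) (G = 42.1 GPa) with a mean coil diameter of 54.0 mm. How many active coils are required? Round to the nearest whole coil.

19

Required rate k = F/δ = 60.9/26.7 = 2.2809 N/mm
N_a = Gd⁴/(8D³k) = (42.1×10³ × 6.0⁴)/(8 × 54.0³ × 2.2809)
    = 5.45616e+07 / 2.87328e+06 = 18.99 → 19 coils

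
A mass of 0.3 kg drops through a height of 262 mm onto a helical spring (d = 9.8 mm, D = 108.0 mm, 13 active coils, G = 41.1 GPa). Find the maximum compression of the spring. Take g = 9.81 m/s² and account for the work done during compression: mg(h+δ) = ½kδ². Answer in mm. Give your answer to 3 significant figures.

k = Gd⁴/(8D³N_a) = (41.1×10³)(9.8⁴)/(8·108.0³·13) = 2.8936 N/mm
W = mg = 0.3 × 9.81 = 2.943 N
½kδ² − Wδ − Wh = 0 → δ = (W + √(W² + 2kWh))/k
δ = (2.943 + √(8.6612 + 4462.34))/2.8936 = (2.943 + 66.866)/2.8936 = 24.125 mm

24.1 mm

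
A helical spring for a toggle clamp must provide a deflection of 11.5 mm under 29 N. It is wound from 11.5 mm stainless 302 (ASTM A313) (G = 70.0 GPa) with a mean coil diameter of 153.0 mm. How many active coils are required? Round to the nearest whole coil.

Required rate k = F/δ = 29/11.5 = 2.5217 N/mm
N_a = Gd⁴/(8D³k) = (70.0×10³ × 11.5⁴)/(8 × 153.0³ × 2.5217)
    = 1.2243e+09 / 7.22544e+07 = 16.94 → 17 coils

17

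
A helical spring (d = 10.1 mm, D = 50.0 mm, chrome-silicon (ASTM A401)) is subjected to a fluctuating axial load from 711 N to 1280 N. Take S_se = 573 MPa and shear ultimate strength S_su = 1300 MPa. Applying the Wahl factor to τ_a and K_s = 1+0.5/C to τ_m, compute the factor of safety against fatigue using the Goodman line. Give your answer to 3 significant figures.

C = D/d = 50.0/10.1 = 4.9505; K_W = (4C−1)/(4C−4)+0.615/C = 1.3141; K_s = 1+0.5/C = 1.1010
F_a = (F_max−F_min)/2 = 284.5 N; F_m = (F_max+F_min)/2 = 995.5 N
τ_a = K_W·8F_aD/(πd³) = 1.3141 × 35.158 = 46.201 MPa
τ_m = K_s·8F_mD/(πd³) = 1.1010 × 123.02 = 135.45 MPa
Goodman: 1/n_f = τ_a/S_se + τ_m/S_su = 46.201/573 + 135.45/1300 = 0.08063 + 0.10419 = 0.18482
n_f = 1/0.18482 = 5.411

5.41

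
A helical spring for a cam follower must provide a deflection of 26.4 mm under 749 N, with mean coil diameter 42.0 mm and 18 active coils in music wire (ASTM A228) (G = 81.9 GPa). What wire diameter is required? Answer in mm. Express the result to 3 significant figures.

Required rate k = F/δ = 749/26.4 = 28.371 N/mm
d = (8D³N_a·k / G)^(1/4) = (8·42.0³·18·28.371 / (81.9×10³))^0.25
  = (3695.8)^0.25 = 7.7970 mm

7.80 mm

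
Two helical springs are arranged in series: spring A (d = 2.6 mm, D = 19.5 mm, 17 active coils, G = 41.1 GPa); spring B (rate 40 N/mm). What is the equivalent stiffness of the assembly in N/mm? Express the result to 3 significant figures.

1.78 N/mm

k_A = Gd⁴/(8D³N_a) = (41.1×10³)(2.6⁴)/(8·19.5³·17) = 1.8625 N/mm
Series: 1/k_eq = 1/1.8625 + 1/40 = 0.56192; k_eq = 1.7796 N/mm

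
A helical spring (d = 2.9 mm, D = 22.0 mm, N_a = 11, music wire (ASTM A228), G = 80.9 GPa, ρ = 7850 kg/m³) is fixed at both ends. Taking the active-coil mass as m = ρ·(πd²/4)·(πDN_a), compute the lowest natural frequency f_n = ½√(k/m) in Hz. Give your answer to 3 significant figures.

197 Hz

k = Gd⁴/(8D³N_a) = (80.9×10³)(2.9⁴)/(8·22.0³·11) = 6.1065 N/mm = 6106.5 N/m
Wire length L = πDN_a = π·22.0·11 = 760.27 mm
m = ρ·(πd²/4)·L = 7850 × 6.6052×10⁻⁶ m² × 0.76027 m = 0.03942 kg
f_n = ½√(k/m) = 0.5·√(6106.5/0.03942) = 0.5·√(1.5491e+05) = 196.79 Hz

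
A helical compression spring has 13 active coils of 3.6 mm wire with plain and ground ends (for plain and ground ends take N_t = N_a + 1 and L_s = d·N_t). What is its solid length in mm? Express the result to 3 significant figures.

plain and ground ends: N_t = N_a + 1 = 13 + 1 = 14
L_s = d·N_t = 3.6 × 14 = 50.4 mm

50.4 mm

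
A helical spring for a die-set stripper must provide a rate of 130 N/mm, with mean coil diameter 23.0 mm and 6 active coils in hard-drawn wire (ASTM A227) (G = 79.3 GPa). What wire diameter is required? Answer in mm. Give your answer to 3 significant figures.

d = (8D³N_a·k / G)^(1/4) = (8·23.0³·6·130 / (79.3×10³))^0.25
  = (957.4)^0.25 = 5.5625 mm

5.56 mm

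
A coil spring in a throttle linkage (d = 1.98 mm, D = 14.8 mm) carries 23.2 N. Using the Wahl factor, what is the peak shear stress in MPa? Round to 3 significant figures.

Spring index C = D/d = 14.8/1.98 = 7.4747
K_W = (4C−1)/(4C−4) + 0.615/C = 28.899/25.899 + 0.0823 = 1.1981
τ₀ = 8FD/(πd³) = 8·23.2·14.8/(π·1.98³) = 2746.88/24.386 = 112.64 MPa
τ_max = K·τ₀ = 1.1981 × 112.64 = 134.96 MPa

135 MPa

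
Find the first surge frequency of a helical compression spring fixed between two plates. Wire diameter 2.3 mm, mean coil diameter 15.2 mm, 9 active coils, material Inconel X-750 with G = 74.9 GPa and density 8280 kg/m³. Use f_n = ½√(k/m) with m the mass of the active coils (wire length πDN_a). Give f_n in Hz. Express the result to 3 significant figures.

k = Gd⁴/(8D³N_a) = (74.9×10³)(2.3⁴)/(8·15.2³·9) = 8.2895 N/mm = 8289.5 N/m
Wire length L = πDN_a = π·15.2·9 = 429.77 mm
m = ρ·(πd²/4)·L = 8280 × 4.1548×10⁻⁶ m² × 0.42977 m = 0.014785 kg
f_n = ½√(k/m) = 0.5·√(8289.5/0.014785) = 0.5·√(5.6068e+05) = 374.39 Hz

374 Hz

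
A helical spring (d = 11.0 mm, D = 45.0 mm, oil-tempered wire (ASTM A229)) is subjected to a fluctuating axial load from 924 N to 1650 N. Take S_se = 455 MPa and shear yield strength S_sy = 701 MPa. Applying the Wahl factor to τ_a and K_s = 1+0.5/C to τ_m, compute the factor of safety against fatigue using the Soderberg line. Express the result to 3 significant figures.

3.66

C = D/d = 45.0/11.0 = 4.0909; K_W = (4C−1)/(4C−4)+0.615/C = 1.3930; K_s = 1+0.5/C = 1.1222
F_a = (F_max−F_min)/2 = 363 N; F_m = (F_max+F_min)/2 = 1287 N
τ_a = K_W·8F_aD/(πd³) = 1.3930 × 31.252 = 43.534 MPa
τ_m = K_s·8F_mD/(πd³) = 1.1222 × 110.8 = 124.35 MPa
Soderberg: 1/n_f = τ_a/S_se + τ_m/S_sy = 43.534/455 + 124.35/701 = 0.09568 + 0.17738 = 0.27306
n_f = 1/0.27306 = 3.662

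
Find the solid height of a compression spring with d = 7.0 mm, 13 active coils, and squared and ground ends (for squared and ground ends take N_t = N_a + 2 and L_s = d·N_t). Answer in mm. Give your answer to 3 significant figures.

105 mm

squared and ground ends: N_t = N_a + 2 = 13 + 2 = 15
L_s = d·N_t = 7.0 × 15 = 105 mm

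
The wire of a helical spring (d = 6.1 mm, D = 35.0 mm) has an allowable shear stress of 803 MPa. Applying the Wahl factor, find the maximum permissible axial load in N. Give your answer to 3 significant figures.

1620 N

C = D/d = 35.0/6.1 = 5.7377
K_W = (4C−1)/(4C−4) + 0.615/C = 21.951/18.951 + 0.1072 = 1.2655
τ_max = K·8FD/(πd³) → F_max = τ_allow·πd³/(8DK)
F_max = 803·π·6.1³/(8·35.0·1.2655) = 5.726e+05/354.34 = 1616 N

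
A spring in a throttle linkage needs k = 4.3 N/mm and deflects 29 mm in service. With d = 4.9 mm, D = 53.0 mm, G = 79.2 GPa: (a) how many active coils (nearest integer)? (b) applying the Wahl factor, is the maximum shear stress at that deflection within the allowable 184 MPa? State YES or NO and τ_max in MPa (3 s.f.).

N_a = Gd⁴/(8D³k) = (79.2×10³)(4.9⁴)/(8·53.0³·4.3) = 8.915 → N_a = 9
Actual rate k = Gd⁴/(8D³·9) = 4.2594 N/mm
Working load F = kδ = 4.2594·29 = 123.52 N
C = 53.0/4.9 = 10.8163; K_W = (4C−1)/(4C−4)+0.615/C = 1.1333
τ_max = K_W·8FD/(πd³) = 1.1333·141.7 = 160.59 MPa
τ_max ≤ 184 MPa → acceptable

(a) 9 coils; (b) YES, τ_max = 161 MPa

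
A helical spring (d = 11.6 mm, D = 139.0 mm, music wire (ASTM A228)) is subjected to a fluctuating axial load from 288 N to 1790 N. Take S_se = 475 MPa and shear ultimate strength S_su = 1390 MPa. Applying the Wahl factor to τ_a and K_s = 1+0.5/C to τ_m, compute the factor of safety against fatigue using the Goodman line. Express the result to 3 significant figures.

1.73

C = D/d = 139.0/11.6 = 11.9828; K_W = (4C−1)/(4C−4)+0.615/C = 1.1196; K_s = 1+0.5/C = 1.0417
F_a = (F_max−F_min)/2 = 751 N; F_m = (F_max+F_min)/2 = 1039 N
τ_a = K_W·8F_aD/(πd³) = 1.1196 × 170.3 = 190.67 MPa
τ_m = K_s·8F_mD/(πd³) = 1.0417 × 235.61 = 245.44 MPa
Goodman: 1/n_f = τ_a/S_se + τ_m/S_su = 190.67/475 + 245.44/1390 = 0.40142 + 0.17658 = 0.57799
n_f = 1/0.57799 = 1.73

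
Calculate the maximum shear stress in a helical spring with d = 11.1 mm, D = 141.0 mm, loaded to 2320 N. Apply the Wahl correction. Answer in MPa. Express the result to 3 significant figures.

Spring index C = D/d = 141.0/11.1 = 12.7027
K_W = (4C−1)/(4C−4) + 0.615/C = 49.811/46.811 + 0.0484 = 1.1125
τ₀ = 8FD/(πd³) = 8·2320·141.0/(π·11.1³) = 2.61696e+06/4296.5 = 609.09 MPa
τ_max = K·τ₀ = 1.1125 × 609.09 = 677.61 MPa

678 MPa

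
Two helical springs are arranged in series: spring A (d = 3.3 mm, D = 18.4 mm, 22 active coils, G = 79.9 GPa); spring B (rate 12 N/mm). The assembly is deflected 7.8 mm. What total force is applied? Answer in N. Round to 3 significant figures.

k_A = Gd⁴/(8D³N_a) = (79.9×10³)(3.3⁴)/(8·18.4³·22) = 8.6424 N/mm
Series: 1/k_eq = 1/8.6424 + 1/12 = 0.19904; k_eq = 5.0241 N/mm
F = k_eq·δ = 5.0241·7.8 = 39.188 N

39.2 N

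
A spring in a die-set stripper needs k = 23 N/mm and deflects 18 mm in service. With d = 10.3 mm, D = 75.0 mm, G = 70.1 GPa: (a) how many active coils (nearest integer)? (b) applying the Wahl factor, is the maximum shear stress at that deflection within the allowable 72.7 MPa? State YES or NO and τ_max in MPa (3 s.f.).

N_a = Gd⁴/(8D³k) = (70.1×10³)(10.3⁴)/(8·75.0³·23) = 10.16 → N_a = 10
Actual rate k = Gd⁴/(8D³·10) = 23.377 N/mm
Working load F = kδ = 23.377·18 = 420.79 N
C = 75.0/10.3 = 7.2816; K_W = (4C−1)/(4C−4)+0.615/C = 1.2039
τ_max = K_W·8FD/(πd³) = 1.2039·73.545 = 88.538 MPa
τ_max > 72.7 MPa → exceeds allowable

(a) 10 coils; (b) NO, τ_max = 88.5 MPa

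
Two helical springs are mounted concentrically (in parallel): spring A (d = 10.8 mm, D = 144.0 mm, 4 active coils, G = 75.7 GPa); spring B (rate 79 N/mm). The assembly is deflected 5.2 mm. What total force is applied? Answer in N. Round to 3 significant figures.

k_A = Gd⁴/(8D³N_a) = (75.7×10³)(10.8⁴)/(8·144.0³·4) = 10.778 N/mm
Parallel: k_eq = 10.778 + 79 = 89.778 N/mm
F = k_eq·δ = 89.778·5.2 = 466.85 N

467 N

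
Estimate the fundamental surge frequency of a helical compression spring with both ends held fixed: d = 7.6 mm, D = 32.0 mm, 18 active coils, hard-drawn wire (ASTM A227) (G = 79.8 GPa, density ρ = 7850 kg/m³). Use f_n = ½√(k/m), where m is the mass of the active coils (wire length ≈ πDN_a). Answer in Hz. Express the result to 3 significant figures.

148 Hz

k = Gd⁴/(8D³N_a) = (79.8×10³)(7.6⁴)/(8·32.0³·18) = 56.422 N/mm = 56422 N/m
Wire length L = πDN_a = π·32.0·18 = 1809.6 mm
m = ρ·(πd²/4)·L = 7850 × 45.365×10⁻⁶ m² × 1.8096 m = 0.64441 kg
f_n = ½√(k/m) = 0.5·√(56422/0.64441) = 0.5·√(87556) = 147.95 Hz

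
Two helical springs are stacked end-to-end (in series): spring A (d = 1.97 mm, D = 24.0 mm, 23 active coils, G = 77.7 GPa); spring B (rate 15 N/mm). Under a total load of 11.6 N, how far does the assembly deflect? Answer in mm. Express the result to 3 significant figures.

k_A = Gd⁴/(8D³N_a) = (77.7×10³)(1.97⁴)/(8·24.0³·23) = 0.46008 N/mm
Series: 1/k_eq = 1/0.46008 + 1/15 = 2.2402; k_eq = 0.44639 N/mm
δ = F/k_eq = 11.6/0.44639 = 25.986 mm

26.0 mm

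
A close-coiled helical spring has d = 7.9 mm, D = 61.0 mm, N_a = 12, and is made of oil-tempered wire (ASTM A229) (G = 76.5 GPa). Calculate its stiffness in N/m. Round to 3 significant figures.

13700 N/m

k = Gd⁴/(8D³N_a) = (76.5×10³ × 7.9⁴) / (8 × 61.0³ × 12)
  = 2.97968e+08 / 2.17902e+07 = 13.674 N/mm = 13674 N/m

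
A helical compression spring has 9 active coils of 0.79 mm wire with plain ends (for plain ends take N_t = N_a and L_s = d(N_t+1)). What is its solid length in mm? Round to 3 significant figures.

plain ends: N_t = N_a = 9
L_s = d·(N_t+1) = 0.79 × 10 = 7.9 mm

7.90 mm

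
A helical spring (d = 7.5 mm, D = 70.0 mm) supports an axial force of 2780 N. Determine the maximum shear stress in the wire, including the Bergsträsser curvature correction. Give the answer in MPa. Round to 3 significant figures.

Spring index C = D/d = 70.0/7.5 = 9.3333
K_B = (4C+2)/(4C−3) = 39.333/34.333 = 1.1456
τ₀ = 8FD/(πd³) = 8·2780·70.0/(π·7.5³) = 1.5568e+06/1325.4 = 1174.6 MPa
τ_max = K·τ₀ = 1.1456 × 1174.6 = 1345.7 MPa

1350 MPa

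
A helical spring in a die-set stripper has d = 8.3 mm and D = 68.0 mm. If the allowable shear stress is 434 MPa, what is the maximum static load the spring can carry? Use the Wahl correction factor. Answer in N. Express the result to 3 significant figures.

C = D/d = 68.0/8.3 = 8.1928
K_W = (4C−1)/(4C−4) + 0.615/C = 31.771/28.771 + 0.0751 = 1.1793
τ_max = K·8FD/(πd³) → F_max = τ_allow·πd³/(8DK)
F_max = 434·π·8.3³/(8·68.0·1.1793) = 7.796e+05/641.56 = 1215.2 N

1220 N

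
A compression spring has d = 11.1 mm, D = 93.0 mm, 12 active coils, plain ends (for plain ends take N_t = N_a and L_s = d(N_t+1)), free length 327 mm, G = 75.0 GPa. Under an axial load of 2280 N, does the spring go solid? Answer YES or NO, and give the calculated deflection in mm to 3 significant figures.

NO, δ = 155 mm

k = Gd⁴/(8D³N_a) = (75.0×10³)(11.1⁴)/(8·93.0³·12) = 14.745 N/mm
N_t = 12; L_s = 11.1·13 = 144.3 mm; δ_solid = L₀ − L_s = 327 − 144.3 = 182.7 mm
δ = F/k = 2280/14.745 = 154.63 mm
δ < δ_solid → spring does not go solid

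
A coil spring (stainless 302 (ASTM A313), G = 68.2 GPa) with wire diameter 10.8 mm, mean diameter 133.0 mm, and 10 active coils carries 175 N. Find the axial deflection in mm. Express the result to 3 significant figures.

35.5 mm

k = Gd⁴/(8D³N_a) = (68.2×10³)(10.8⁴)/(8·133.0³·10) = 4.9299 N/mm
δ = F/k = 175 / 4.9299 = 35.498 mm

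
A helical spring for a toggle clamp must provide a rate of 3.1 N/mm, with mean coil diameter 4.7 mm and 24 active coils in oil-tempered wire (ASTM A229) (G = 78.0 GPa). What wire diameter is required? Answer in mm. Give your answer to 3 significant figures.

d = (8D³N_a·k / G)^(1/4) = (8·4.7³·24·3.1 / (78.0×10³))^0.25
  = (0.79225)^0.25 = 0.9434 mm

0.943 mm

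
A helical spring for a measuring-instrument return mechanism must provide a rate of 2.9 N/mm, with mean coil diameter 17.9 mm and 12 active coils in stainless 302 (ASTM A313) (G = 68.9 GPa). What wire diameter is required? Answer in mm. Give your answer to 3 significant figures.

d = (8D³N_a·k / G)^(1/4) = (8·17.9³·12·2.9 / (68.9×10³))^0.25
  = (23.174)^0.25 = 2.1941 mm

2.19 mm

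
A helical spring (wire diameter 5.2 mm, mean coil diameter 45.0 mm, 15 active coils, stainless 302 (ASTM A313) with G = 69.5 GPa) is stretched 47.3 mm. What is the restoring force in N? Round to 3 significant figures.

220 N

k = Gd⁴/(8D³N_a) = (69.5×10³)(5.2⁴)/(8·45.0³·15) = 4.6471 N/mm
F = k·δ = 4.6471 × 47.3 = 219.81 N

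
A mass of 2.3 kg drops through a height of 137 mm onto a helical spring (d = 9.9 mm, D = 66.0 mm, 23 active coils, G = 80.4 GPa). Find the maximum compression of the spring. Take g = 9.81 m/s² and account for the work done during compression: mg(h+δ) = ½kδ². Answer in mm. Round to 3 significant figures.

22.2 mm

k = Gd⁴/(8D³N_a) = (80.4×10³)(9.9⁴)/(8·66.0³·23) = 14.6 N/mm
W = mg = 2.3 × 9.81 = 22.563 N
½kδ² − Wδ − Wh = 0 → δ = (W + √(W² + 2kWh))/k
δ = (22.563 + √(509.09 + 90259.8))/14.6 = (22.563 + 301.28)/14.6 = 22.181 mm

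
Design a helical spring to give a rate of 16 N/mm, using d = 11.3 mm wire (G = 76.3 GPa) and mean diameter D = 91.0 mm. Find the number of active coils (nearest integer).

13

N_a = Gd⁴/(8D³k) = (76.3×10³ × 11.3⁴)/(8 × 91.0³ × 16)
    = 1.24405e+09 / 9.64571e+07 = 12.9 → 13 coils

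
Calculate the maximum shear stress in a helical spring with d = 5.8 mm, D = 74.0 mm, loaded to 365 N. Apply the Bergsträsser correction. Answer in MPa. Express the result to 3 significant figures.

389 MPa

Spring index C = D/d = 74.0/5.8 = 12.7586
K_B = (4C+2)/(4C−3) = 53.034/48.034 = 1.1041
τ₀ = 8FD/(πd³) = 8·365·74.0/(π·5.8³) = 216080/612.96 = 352.52 MPa
τ_max = K·τ₀ = 1.1041 × 352.52 = 389.21 MPa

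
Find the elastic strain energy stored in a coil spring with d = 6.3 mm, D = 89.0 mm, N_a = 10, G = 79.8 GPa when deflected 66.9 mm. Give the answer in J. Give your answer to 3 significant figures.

4.99 J

k = Gd⁴/(8D³N_a) = (79.8×10³)(6.3⁴)/(8·89.0³·10) = 2.229 N/mm
U = ½kδ² = 0.5 × 2.229 × 66.9² = 4988 N·mm = 4.988 J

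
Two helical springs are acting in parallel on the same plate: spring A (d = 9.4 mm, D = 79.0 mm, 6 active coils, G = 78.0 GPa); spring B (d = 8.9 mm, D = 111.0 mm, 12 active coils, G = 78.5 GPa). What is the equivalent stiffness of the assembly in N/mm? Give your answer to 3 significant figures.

29.5 N/mm

k_A = Gd⁴/(8D³N_a) = (78.0×10³)(9.4⁴)/(8·79.0³·6) = 25.733 N/mm
k_B = Gd⁴/(8D³N_a) = (78.5×10³)(8.9⁴)/(8·111.0³·12) = 3.7514 N/mm
Parallel: k_eq = 25.733 + 3.7514 = 29.484 N/mm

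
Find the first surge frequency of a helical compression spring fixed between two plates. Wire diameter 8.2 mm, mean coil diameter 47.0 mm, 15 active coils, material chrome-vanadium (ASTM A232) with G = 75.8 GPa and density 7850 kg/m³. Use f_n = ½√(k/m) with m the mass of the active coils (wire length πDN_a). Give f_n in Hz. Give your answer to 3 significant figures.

86.5 Hz

k = Gd⁴/(8D³N_a) = (75.8×10³)(8.2⁴)/(8·47.0³·15) = 27.507 N/mm = 27507 N/m
Wire length L = πDN_a = π·47.0·15 = 2214.8 mm
m = ρ·(πd²/4)·L = 7850 × 52.81×10⁻⁶ m² × 2.2148 m = 0.91818 kg
f_n = ½√(k/m) = 0.5·√(27507/0.91818) = 0.5·√(29959) = 86.543 Hz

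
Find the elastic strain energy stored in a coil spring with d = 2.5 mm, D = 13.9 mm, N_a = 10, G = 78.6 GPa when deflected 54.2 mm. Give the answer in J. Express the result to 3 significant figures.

21.0 J

k = Gd⁴/(8D³N_a) = (78.6×10³)(2.5⁴)/(8·13.9³·10) = 14.291 N/mm
U = ½kδ² = 0.5 × 14.291 × 54.2² = 20990 N·mm = 20.99 J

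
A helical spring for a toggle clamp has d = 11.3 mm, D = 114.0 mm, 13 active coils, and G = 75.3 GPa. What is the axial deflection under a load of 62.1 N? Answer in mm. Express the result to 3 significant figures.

k = Gd⁴/(8D³N_a) = (75.3×10³)(11.3⁴)/(8·114.0³·13) = 7.9682 N/mm
δ = F/k = 62.1 / 7.9682 = 7.7935 mm

7.79 mm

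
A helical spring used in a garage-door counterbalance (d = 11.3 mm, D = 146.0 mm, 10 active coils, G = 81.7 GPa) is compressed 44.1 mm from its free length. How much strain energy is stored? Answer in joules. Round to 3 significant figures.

k = Gd⁴/(8D³N_a) = (81.7×10³)(11.3⁴)/(8·146.0³·10) = 5.3504 N/mm
U = ½kδ² = 0.5 × 5.3504 × 44.1² = 5202.8 N·mm = 5.2028 J

5.20 J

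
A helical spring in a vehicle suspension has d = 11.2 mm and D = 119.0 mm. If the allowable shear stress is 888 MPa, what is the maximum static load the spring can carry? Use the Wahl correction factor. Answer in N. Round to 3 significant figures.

3620 N

C = D/d = 119.0/11.2 = 10.6250
K_W = (4C−1)/(4C−4) + 0.615/C = 41.500/38.500 + 0.0579 = 1.1358
τ_max = K·8FD/(πd³) → F_max = τ_allow·πd³/(8DK)
F_max = 888·π·11.2³/(8·119.0·1.1358) = 3.9194e+06/1081.3 = 3624.7 N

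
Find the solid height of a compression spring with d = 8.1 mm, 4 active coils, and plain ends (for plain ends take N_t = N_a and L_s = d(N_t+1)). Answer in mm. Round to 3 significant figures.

plain ends: N_t = N_a = 4
L_s = d·(N_t+1) = 8.1 × 5 = 40.5 mm

40.5 mm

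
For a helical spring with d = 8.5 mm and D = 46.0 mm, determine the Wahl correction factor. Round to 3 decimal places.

1.284

C = D/d = 46.0/8.5 = 5.4118
K_W = (4C−1)/(4C−4) + 0.615/C = 20.647/17.647 + 0.1136 = 1.2836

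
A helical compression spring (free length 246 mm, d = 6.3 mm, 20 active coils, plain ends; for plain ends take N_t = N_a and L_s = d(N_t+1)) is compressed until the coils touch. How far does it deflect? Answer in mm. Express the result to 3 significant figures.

N_t = 20; L_s = 6.3·21 = 132.3 mm
δ_solid = L₀ − L_s = 246 − 132.3 = 113.7 mm

114 mm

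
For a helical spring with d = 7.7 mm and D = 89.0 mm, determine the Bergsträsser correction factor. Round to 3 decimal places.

C = D/d = 89.0/7.7 = 11.5584
K_B = (4C+2)/(4C−3) = 48.234/43.234 = 1.1157

1.116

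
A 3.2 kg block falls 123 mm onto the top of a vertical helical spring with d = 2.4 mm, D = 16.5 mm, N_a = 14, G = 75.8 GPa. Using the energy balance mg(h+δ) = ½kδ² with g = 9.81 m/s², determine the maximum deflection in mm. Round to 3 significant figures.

k = Gd⁴/(8D³N_a) = (75.8×10³)(2.4⁴)/(8·16.5³·14) = 4.9986 N/mm
W = mg = 3.2 × 9.81 = 31.392 N
½kδ² − Wδ − Wh = 0 → δ = (W + √(W² + 2kWh))/k
δ = (31.392 + √(985.46 + 38601))/4.9986 = (31.392 + 198.96)/4.9986 = 46.084 mm

46.1 mm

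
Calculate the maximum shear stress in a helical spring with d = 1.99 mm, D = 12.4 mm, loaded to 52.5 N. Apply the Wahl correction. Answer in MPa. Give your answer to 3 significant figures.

261 MPa

Spring index C = D/d = 12.4/1.99 = 6.2312
K_W = (4C−1)/(4C−4) + 0.615/C = 23.925/20.925 + 0.0987 = 1.2421
τ₀ = 8FD/(πd³) = 8·52.5·12.4/(π·1.99³) = 5208/24.758 = 210.36 MPa
τ_max = K·τ₀ = 1.2421 × 210.36 = 261.28 MPa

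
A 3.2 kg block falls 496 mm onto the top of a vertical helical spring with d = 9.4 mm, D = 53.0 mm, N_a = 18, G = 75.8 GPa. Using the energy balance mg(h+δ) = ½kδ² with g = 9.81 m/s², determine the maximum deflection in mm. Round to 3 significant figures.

k = Gd⁴/(8D³N_a) = (75.8×10³)(9.4⁴)/(8·53.0³·18) = 27.605 N/mm
W = mg = 3.2 × 9.81 = 31.392 N
½kδ² − Wδ − Wh = 0 → δ = (W + √(W² + 2kWh))/k
δ = (31.392 + √(985.46 + 859649))/27.605 = (31.392 + 927.7)/27.605 = 34.743 mm

34.7 mm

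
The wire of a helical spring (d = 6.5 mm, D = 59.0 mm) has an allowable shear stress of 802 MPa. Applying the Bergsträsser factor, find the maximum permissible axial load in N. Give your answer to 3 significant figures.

1270 N

C = D/d = 59.0/6.5 = 9.0769
K_B = (4C+2)/(4C−3) = 38.308/33.308 = 1.1501
τ_max = K·8FD/(πd³) → F_max = τ_allow·πd³/(8DK)
F_max = 802·π·6.5³/(8·59.0·1.1501) = 6.9193e+05/542.85 = 1274.6 N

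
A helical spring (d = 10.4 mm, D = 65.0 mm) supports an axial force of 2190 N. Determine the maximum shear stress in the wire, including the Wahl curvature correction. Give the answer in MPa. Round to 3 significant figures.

400 MPa

Spring index C = D/d = 65.0/10.4 = 6.2500
K_W = (4C−1)/(4C−4) + 0.615/C = 24.000/21.000 + 0.0984 = 1.2413
τ₀ = 8FD/(πd³) = 8·2190·65.0/(π·10.4³) = 1.1388e+06/3533.9 = 322.25 MPa
τ_max = K·τ₀ = 1.2413 × 322.25 = 400 MPa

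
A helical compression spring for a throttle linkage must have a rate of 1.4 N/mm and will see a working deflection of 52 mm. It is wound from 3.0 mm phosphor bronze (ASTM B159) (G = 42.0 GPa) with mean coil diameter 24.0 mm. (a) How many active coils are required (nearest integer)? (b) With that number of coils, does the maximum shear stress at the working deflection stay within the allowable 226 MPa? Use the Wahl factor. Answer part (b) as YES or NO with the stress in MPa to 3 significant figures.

(a) 22 coils; (b) YES, τ_max = 195 MPa

N_a = Gd⁴/(8D³k) = (42.0×10³)(3.0⁴)/(8·24.0³·1.4) = 21.97 → N_a = 22
Actual rate k = Gd⁴/(8D³·22) = 1.3983 N/mm
Working load F = kδ = 1.3983·52 = 72.71 N
C = 24.0/3.0 = 8.0000; K_W = (4C−1)/(4C−4)+0.615/C = 1.1840
τ_max = K_W·8FD/(πd³) = 1.1840·164.58 = 194.87 MPa
τ_max ≤ 226 MPa → acceptable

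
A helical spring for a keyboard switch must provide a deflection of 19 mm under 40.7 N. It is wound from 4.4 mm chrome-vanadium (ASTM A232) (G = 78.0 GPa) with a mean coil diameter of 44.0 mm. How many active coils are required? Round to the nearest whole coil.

Required rate k = F/δ = 40.7/19 = 2.1421 N/mm
N_a = Gd⁴/(8D³k) = (78.0×10³ × 4.4⁴)/(8 × 44.0³ × 2.1421)
    = 2.92351e+07 / 1.45978e+06 = 20.03 → 20 coils

20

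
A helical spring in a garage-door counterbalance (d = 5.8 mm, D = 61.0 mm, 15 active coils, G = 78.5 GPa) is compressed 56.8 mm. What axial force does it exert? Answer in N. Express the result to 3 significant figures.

k = Gd⁴/(8D³N_a) = (78.5×10³)(5.8⁴)/(8·61.0³·15) = 3.2615 N/mm
F = k·δ = 3.2615 × 56.8 = 185.25 N

185 N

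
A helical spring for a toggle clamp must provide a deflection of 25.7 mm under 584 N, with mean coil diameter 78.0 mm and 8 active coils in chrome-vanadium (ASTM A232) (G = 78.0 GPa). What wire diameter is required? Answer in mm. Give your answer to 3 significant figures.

9.70 mm

Required rate k = F/δ = 584/25.7 = 22.724 N/mm
d = (8D³N_a·k / G)^(1/4) = (8·78.0³·8·22.724 / (78.0×10³))^0.25
  = (8848.1)^0.25 = 9.6987 mm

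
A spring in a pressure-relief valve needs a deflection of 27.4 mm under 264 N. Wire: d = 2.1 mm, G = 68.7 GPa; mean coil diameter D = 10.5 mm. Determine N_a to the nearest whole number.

15

Required rate k = F/δ = 264/27.4 = 9.635 N/mm
N_a = Gd⁴/(8D³k) = (68.7×10³ × 2.1⁴)/(8 × 10.5³ × 9.635)
    = 1.33608e+06 / 89230.1 = 14.97 → 15 coils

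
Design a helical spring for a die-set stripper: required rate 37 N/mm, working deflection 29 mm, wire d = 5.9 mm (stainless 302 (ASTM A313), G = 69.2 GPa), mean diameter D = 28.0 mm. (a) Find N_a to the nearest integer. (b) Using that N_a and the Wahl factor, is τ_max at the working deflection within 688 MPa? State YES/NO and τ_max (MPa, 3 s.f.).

N_a = Gd⁴/(8D³k) = (69.2×10³)(5.9⁴)/(8·28.0³·37) = 12.9 → N_a = 13
Actual rate k = Gd⁴/(8D³·13) = 36.729 N/mm
Working load F = kδ = 36.729·29 = 1065.1 N
C = 28.0/5.9 = 4.7458; K_W = (4C−1)/(4C−4)+0.615/C = 1.3298
τ_max = K_W·8FD/(πd³) = 1.3298·369.78 = 491.74 MPa
τ_max ≤ 688 MPa → acceptable

(a) 13 coils; (b) YES, τ_max = 492 MPa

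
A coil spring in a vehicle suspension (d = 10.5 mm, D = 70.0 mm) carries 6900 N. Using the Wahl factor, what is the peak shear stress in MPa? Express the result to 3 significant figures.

Spring index C = D/d = 70.0/10.5 = 6.6667
K_W = (4C−1)/(4C−4) + 0.615/C = 25.667/22.667 + 0.0922 = 1.2246
τ₀ = 8FD/(πd³) = 8·6900·70.0/(π·10.5³) = 3.864e+06/3636.8 = 1062.5 MPa
τ_max = K·τ₀ = 1.2246 × 1062.5 = 1301.1 MPa

1300 MPa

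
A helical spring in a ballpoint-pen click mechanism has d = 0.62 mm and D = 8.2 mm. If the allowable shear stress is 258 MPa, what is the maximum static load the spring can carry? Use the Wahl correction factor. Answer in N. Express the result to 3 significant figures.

2.66 N

C = D/d = 8.2/0.62 = 13.2258
K_W = (4C−1)/(4C−4) + 0.615/C = 51.903/48.903 + 0.0465 = 1.1078
τ_max = K·8FD/(πd³) → F_max = τ_allow·πd³/(8DK)
F_max = 258·π·0.62³/(8·8.2·1.1078) = 193.17/72.675 = 2.658 N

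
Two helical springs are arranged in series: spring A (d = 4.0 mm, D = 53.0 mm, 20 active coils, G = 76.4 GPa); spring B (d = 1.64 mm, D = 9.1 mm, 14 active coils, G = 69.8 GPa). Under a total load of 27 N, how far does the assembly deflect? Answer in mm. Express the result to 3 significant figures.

37.4 mm

k_A = Gd⁴/(8D³N_a) = (76.4×10³)(4.0⁴)/(8·53.0³·20) = 0.82108 N/mm
k_B = Gd⁴/(8D³N_a) = (69.8×10³)(1.64⁴)/(8·9.1³·14) = 5.9826 N/mm
Series: 1/k_eq = 1/0.82108 + 1/5.9826 = 1.3851; k_eq = 0.72199 N/mm
δ = F/k_eq = 27/0.72199 = 37.397 mm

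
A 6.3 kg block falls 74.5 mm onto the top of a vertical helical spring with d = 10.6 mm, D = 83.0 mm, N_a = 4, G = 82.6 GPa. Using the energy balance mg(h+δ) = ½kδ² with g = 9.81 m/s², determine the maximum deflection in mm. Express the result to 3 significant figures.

13.8 mm

k = Gd⁴/(8D³N_a) = (82.6×10³)(10.6⁴)/(8·83.0³·4) = 56.993 N/mm
W = mg = 6.3 × 9.81 = 61.803 N
½kδ² − Wδ − Wh = 0 → δ = (W + √(W² + 2kWh))/k
δ = (61.803 + √(3819.6 + 524826))/56.993 = (61.803 + 727.08)/56.993 = 13.842 mm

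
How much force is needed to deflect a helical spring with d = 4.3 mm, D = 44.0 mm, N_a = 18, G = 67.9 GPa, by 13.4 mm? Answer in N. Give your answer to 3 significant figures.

k = Gd⁴/(8D³N_a) = (67.9×10³)(4.3⁴)/(8·44.0³·18) = 1.8924 N/mm
F = k·δ = 1.8924 × 13.4 = 25.359 N

25.4 N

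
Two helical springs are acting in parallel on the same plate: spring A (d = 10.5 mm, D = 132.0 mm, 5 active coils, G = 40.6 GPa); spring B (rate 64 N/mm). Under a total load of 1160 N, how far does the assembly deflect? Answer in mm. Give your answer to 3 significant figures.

16.7 mm

k_A = Gd⁴/(8D³N_a) = (40.6×10³)(10.5⁴)/(8·132.0³·5) = 5.3642 N/mm
Parallel: k_eq = 5.3642 + 64 = 69.364 N/mm
δ = F/k_eq = 1160/69.364 = 16.723 mm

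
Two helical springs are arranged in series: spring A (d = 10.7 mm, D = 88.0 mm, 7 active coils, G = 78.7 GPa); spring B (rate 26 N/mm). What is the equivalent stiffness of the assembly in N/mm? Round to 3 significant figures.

k_A = Gd⁴/(8D³N_a) = (78.7×10³)(10.7⁴)/(8·88.0³·7) = 27.032 N/mm
Series: 1/k_eq = 1/27.032 + 1/26 = 0.075455; k_eq = 13.253 N/mm

13.3 N/mm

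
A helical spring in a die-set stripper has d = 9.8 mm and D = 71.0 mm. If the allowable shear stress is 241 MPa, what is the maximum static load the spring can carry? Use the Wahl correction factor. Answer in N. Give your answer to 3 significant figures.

C = D/d = 71.0/9.8 = 7.2449
K_W = (4C−1)/(4C−4) + 0.615/C = 27.980/24.980 + 0.0849 = 1.2050
τ_max = K·8FD/(πd³) → F_max = τ_allow·πd³/(8DK)
F_max = 241·π·9.8³/(8·71.0·1.2050) = 7.126e+05/684.43 = 1041.2 N

1040 N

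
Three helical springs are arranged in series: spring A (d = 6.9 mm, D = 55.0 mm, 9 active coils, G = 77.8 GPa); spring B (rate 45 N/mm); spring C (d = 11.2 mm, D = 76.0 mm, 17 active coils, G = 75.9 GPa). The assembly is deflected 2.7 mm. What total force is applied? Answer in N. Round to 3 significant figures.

k_A = Gd⁴/(8D³N_a) = (77.8×10³)(6.9⁴)/(8·55.0³·9) = 14.722 N/mm
k_C = Gd⁴/(8D³N_a) = (75.9×10³)(11.2⁴)/(8·76.0³·17) = 20.005 N/mm
Series: 1/k_eq = 1/14.722 + 1/45 + 1/20.005 = 0.14014; k_eq = 7.1358 N/mm
F = k_eq·δ = 7.1358·2.7 = 19.267 N

19.3 N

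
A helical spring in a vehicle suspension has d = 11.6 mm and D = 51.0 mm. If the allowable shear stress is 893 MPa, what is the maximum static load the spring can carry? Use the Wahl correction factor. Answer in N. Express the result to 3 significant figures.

C = D/d = 51.0/11.6 = 4.3966
K_W = (4C−1)/(4C−4) + 0.615/C = 16.586/13.586 + 0.1399 = 1.3607
τ_max = K·8FD/(πd³) → F_max = τ_allow·πd³/(8DK)
F_max = 893·π·11.6³/(8·51.0·1.3607) = 4.379e+06/555.16 = 7887.8 N

7890 N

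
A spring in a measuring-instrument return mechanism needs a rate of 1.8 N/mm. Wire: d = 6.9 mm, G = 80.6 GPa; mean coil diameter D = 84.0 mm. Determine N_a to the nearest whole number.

21

N_a = Gd⁴/(8D³k) = (80.6×10³ × 6.9⁴)/(8 × 84.0³ × 1.8)
    = 1.82697e+08 / 8.53494e+06 = 21.41 → 21 coils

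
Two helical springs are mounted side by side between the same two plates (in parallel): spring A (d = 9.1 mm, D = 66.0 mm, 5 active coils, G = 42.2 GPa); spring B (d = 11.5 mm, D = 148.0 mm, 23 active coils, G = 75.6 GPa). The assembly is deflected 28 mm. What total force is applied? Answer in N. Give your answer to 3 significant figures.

k_A = Gd⁴/(8D³N_a) = (42.2×10³)(9.1⁴)/(8·66.0³·5) = 25.164 N/mm
k_B = Gd⁴/(8D³N_a) = (75.6×10³)(11.5⁴)/(8·148.0³·23) = 2.2167 N/mm
Parallel: k_eq = 25.164 + 2.2167 = 27.381 N/mm
F = k_eq·δ = 27.381·28 = 766.67 N

767 N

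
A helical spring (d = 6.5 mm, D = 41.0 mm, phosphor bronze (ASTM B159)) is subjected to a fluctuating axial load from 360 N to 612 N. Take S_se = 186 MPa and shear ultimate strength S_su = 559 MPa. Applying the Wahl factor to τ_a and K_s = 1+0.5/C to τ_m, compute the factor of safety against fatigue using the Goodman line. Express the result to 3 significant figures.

C = D/d = 41.0/6.5 = 6.3077; K_W = (4C−1)/(4C−4)+0.615/C = 1.2388; K_s = 1+0.5/C = 1.0793
F_a = (F_max−F_min)/2 = 126 N; F_m = (F_max+F_min)/2 = 486 N
τ_a = K_W·8F_aD/(πd³) = 1.2388 × 47.902 = 59.341 MPa
τ_m = K_s·8F_mD/(πd³) = 1.0793 × 184.77 = 199.41 MPa
Goodman: 1/n_f = τ_a/S_se + τ_m/S_su = 59.341/186 + 199.41/559 = 0.31904 + 0.35673 = 0.67577
n_f = 1/0.67577 = 1.48

1.48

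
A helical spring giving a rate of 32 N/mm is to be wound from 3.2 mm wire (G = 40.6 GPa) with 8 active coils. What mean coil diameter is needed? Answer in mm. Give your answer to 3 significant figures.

12.8 mm

D = (Gd⁴/(8N_a·k))^(1/3) = (40.6×10³·3.2⁴/(8·8·32))^(1/3)
  = (2078.72)^(1/3) = 12.7624 mm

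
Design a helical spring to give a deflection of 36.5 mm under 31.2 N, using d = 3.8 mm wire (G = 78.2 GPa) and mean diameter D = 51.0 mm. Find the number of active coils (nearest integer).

Required rate k = F/δ = 31.2/36.5 = 0.85479 N/mm
N_a = Gd⁴/(8D³k) = (78.2×10³ × 3.8⁴)/(8 × 51.0³ × 0.85479)
    = 1.63058e+07 / 907115 = 17.98 → 18 coils

18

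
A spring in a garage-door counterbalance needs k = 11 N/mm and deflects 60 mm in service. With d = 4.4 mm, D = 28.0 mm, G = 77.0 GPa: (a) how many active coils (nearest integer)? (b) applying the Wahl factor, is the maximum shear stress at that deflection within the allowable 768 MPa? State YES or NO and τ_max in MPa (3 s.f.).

N_a = Gd⁴/(8D³k) = (77.0×10³)(4.4⁴)/(8·28.0³·11) = 14.94 → N_a = 15
Actual rate k = Gd⁴/(8D³·15) = 10.956 N/mm
Working load F = kδ = 10.956·60 = 657.35 N
C = 28.0/4.4 = 6.3636; K_W = (4C−1)/(4C−4)+0.615/C = 1.2365
τ_max = K_W·8FD/(πd³) = 1.2365·550.22 = 680.33 MPa
τ_max ≤ 768 MPa → acceptable

(a) 15 coils; (b) YES, τ_max = 680 MPa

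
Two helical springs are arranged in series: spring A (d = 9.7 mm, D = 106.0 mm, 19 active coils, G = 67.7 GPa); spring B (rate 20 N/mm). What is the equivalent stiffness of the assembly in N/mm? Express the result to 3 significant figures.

k_A = Gd⁴/(8D³N_a) = (67.7×10³)(9.7⁴)/(8·106.0³·19) = 3.3107 N/mm
Series: 1/k_eq = 1/3.3107 + 1/20 = 0.35205; k_eq = 2.8405 N/mm

2.84 N/mm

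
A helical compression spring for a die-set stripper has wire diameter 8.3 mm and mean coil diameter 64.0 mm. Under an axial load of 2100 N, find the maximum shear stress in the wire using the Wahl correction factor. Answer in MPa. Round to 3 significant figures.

Spring index C = D/d = 64.0/8.3 = 7.7108
K_W = (4C−1)/(4C−4) + 0.615/C = 29.843/26.843 + 0.0798 = 1.1915
τ₀ = 8FD/(πd³) = 8·2100·64.0/(π·8.3³) = 1.0752e+06/1796.3 = 598.56 MPa
τ_max = K·τ₀ = 1.1915 × 598.56 = 713.19 MPa

713 MPa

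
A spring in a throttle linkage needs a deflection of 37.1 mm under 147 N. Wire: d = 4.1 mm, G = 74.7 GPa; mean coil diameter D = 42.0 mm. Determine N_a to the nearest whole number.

9

Required rate k = F/δ = 147/37.1 = 3.9623 N/mm
N_a = Gd⁴/(8D³k) = (74.7×10³ × 4.1⁴)/(8 × 42.0³ × 3.9623)
    = 2.11084e+07 / 2.34845e+06 = 8.988 → 9 coils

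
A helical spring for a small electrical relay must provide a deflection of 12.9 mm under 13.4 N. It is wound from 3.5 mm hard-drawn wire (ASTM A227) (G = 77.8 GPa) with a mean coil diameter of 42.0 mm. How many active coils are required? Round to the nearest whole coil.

19

Required rate k = F/δ = 13.4/12.9 = 1.0388 N/mm
N_a = Gd⁴/(8D³k) = (77.8×10³ × 3.5⁴)/(8 × 42.0³ × 1.0388)
    = 1.16749e+07 / 615677 = 18.96 → 19 coils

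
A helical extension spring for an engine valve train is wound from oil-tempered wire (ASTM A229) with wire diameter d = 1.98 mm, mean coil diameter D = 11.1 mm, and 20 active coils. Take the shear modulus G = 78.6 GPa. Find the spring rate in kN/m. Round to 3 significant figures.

k = Gd⁴/(8D³N_a) = (78.6×10³ × 1.98⁴) / (8 × 11.1³ × 20)
  = 1.20805e+06 / 218821 = 5.5207 N/mm

5.52 kN/m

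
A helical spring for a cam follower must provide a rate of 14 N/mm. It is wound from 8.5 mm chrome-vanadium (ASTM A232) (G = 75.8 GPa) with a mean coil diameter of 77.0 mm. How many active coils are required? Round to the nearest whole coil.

N_a = Gd⁴/(8D³k) = (75.8×10³ × 8.5⁴)/(8 × 77.0³ × 14)
    = 3.95681e+08 / 5.11317e+07 = 7.738 → 8 coils

8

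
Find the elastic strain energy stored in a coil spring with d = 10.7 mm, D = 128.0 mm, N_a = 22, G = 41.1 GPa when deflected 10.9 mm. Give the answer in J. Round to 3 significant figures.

k = Gd⁴/(8D³N_a) = (41.1×10³)(10.7⁴)/(8·128.0³·22) = 1.4596 N/mm
U = ½kδ² = 0.5 × 1.4596 × 10.9² = 86.708 N·mm = 0.086708 J

0.0867 J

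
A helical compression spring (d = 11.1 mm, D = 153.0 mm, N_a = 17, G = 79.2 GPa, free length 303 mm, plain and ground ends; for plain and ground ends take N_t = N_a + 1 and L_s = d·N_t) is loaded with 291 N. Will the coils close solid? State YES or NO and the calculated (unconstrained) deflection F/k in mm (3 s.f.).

YES, δ = 118 mm

k = Gd⁴/(8D³N_a) = (79.2×10³)(11.1⁴)/(8·153.0³·17) = 2.4683 N/mm
N_t = 18; L_s = 11.1·18 = 199.8 mm; δ_solid = L₀ − L_s = 303 − 199.8 = 103.2 mm
δ = F/k = 291/2.4683 = 117.89 mm
δ ≥ δ_solid → spring goes solid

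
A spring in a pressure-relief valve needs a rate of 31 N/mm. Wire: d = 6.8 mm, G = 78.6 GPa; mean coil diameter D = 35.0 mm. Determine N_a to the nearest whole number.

16

N_a = Gd⁴/(8D³k) = (78.6×10³ × 6.8⁴)/(8 × 35.0³ × 31)
    = 1.68058e+08 / 1.0633e+07 = 15.81 → 16 coils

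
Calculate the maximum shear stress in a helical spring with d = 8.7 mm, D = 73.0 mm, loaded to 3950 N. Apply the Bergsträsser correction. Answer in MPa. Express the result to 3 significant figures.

Spring index C = D/d = 73.0/8.7 = 8.3908
K_B = (4C+2)/(4C−3) = 35.563/30.563 = 1.1636
τ₀ = 8FD/(πd³) = 8·3950·73.0/(π·8.7³) = 2.3068e+06/2068.7 = 1115.1 MPa
τ_max = K·τ₀ = 1.1636 × 1115.1 = 1297.5 MPa

1300 MPa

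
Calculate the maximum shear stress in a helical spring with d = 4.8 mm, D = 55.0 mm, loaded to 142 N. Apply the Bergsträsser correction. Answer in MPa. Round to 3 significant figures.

201 MPa

Spring index C = D/d = 55.0/4.8 = 11.4583
K_B = (4C+2)/(4C−3) = 47.833/42.833 = 1.1167
τ₀ = 8FD/(πd³) = 8·142·55.0/(π·4.8³) = 62480/347.44 = 179.83 MPa
τ_max = K·τ₀ = 1.1167 × 179.83 = 200.82 MPa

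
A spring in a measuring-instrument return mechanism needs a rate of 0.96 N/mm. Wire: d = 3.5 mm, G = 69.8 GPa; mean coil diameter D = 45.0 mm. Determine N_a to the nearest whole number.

N_a = Gd⁴/(8D³k) = (69.8×10³ × 3.5⁴)/(8 × 45.0³ × 0.96)
    = 1.04744e+07 / 699840 = 14.97 → 15 coils

15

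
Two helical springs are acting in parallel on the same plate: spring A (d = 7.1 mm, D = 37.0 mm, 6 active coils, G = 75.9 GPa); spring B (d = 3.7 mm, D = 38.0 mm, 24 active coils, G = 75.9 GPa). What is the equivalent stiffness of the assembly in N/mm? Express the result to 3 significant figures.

k_A = Gd⁴/(8D³N_a) = (75.9×10³)(7.1⁴)/(8·37.0³·6) = 79.328 N/mm
k_B = Gd⁴/(8D³N_a) = (75.9×10³)(3.7⁴)/(8·38.0³·24) = 1.3502 N/mm
Parallel: k_eq = 79.328 + 1.3502 = 80.679 N/mm

80.7 N/mm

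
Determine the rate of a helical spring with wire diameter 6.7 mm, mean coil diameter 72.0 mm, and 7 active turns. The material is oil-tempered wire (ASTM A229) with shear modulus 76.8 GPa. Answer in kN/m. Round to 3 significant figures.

7.40 kN/m

k = Gd⁴/(8D³N_a) = (76.8×10³ × 6.7⁴) / (8 × 72.0³ × 7)
  = 1.54761e+08 / 2.09019e+07 = 7.4041 N/mm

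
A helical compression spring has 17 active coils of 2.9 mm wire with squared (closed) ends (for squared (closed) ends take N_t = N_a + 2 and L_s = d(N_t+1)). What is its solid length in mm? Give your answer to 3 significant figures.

58.0 mm

squared (closed) ends: N_t = N_a + 2 = 17 + 2 = 19
L_s = d·(N_t+1) = 2.9 × 20 = 58 mm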